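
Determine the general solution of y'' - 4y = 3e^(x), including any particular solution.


Characteristic roots of r² - 4 = 0 are -2, 2.
y_h = C₁e^(-2x) + C₂e^(2x).
Forcing exponent 1 is not a characteristic root; try y_p = Ae^(x).
Substitute: A·(1 + (0)·1 + (-4)) = A·-3 = 3, so A = -1.
General solution: y = C₁e^(-2x) + C₂e^(2x) - e^(x).


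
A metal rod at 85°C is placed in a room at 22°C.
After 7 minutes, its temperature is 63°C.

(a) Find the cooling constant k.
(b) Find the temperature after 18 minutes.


Newton's law: T(t) = T_a + (T₀ - T_a)e^(-kt).
(a) Use T(7) = 63: (63 - 22)/(85 - 22) = e^(-k·7), so k = -ln(0.651)/7 ≈ 0.0614.
(b) Apply k to t = 18: T(18) = 22 + (63)e^(-1.105) ≈ 42.9°C.


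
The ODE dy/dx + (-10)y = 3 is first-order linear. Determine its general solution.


P(x) = -10 ⇒ μ = e^(-10x).
(μ y)' = 3e^(-10x) ⇒ μ y = -(3/10)e^(-10x) + C.
Divide by μ: y = -3/10 + Ce^(10x).


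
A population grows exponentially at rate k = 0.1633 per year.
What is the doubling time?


Exponential growth: P(t) = P₀ e^(0.1633t). Set P(t)/P₀ = 2: e^(0.1633t) = 2.
Solve: t = ln(2)/0.1633 ≈ 4.24 years.


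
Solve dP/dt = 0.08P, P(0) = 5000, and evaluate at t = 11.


The ODE dP/dt = 0.08P has solution P(t) = P(0)e^(0.08t).
Substitute P(0) = 5000 and t = 11: P(11) = 5000 e^(0.88) ≈ 12054.


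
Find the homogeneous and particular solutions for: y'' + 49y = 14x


Homogeneous: r² + 49 = 0 ⇒ r = ±7i, y_h = C₁cos(7x) + C₂sin(7x).
Polynomial forcing; try y_p = Ax + B. Then y_p'' + 49 y_p = 49(Ax + B) = 14x, so B = 0 and A = 2/7.
General solution: y = C₁cos(7x) + C₂sin(7x) + (2/7)x.


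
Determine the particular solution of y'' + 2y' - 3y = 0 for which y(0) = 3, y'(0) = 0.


Characteristic roots of r² + 2r - 3 = 0 are 1, -3.
General solution y = c₁ e^(x) + c₂ e^(-3x).
Apply y(0) = 3: c₁ + c₂ = 3. Apply y'(0) = 0: 1 c₁ - 3 c₂ = 0.
Solve: c₁ = 9/4, c₂ = 3/4.
Particular solution: y = (9/4)e^(x) + (3/4)e^(-3x).


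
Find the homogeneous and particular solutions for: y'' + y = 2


Homogeneous part: r² + 1 = 0 ⇒ r = ±1i, so y_h = C₁cos(x) + C₂sin(x).
Try constant y_p = A; plug in: 1A = 2 ⇒ A = 2.
General solution: y = C₁cos(x) + C₂sin(x) + 2.


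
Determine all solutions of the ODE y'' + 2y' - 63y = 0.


Characteristic equation: r² + 2r - 63 = 0.
Factor: (r + 9)(r - 7) = 0 ⇒ r = -9, 7 (distinct real).
General solution: y = C₁e^(-9x) + C₂e^(7x).


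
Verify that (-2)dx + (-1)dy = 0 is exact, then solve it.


Check exactness: ∂M/∂y = 0 and ∂N/∂x = 0; equal, so the equation is exact.
Integrate M with respect to x (treating y as constant): ∫M dx = -2x + h(y).
Differentiate w.r.t. y and set equal to N: the x-dependent terms already match, leaving h'(y) = -1. Integrate: h(y) = -y.
So F(x,y) = -y - 2x.
General solution: -y - 2x = C.


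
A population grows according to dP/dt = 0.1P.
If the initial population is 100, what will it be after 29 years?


The ODE dP/dt = 0.1P has solution P(t) = P(0)e^(0.1t).
Substitute P(0) = 100 and t = 29: P(29) = 100 e^(2.90) ≈ 1817.


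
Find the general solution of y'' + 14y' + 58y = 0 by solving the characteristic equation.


Characteristic equation: r² + 14r + 58 = 0.
Discriminant is negative; roots r = -7 ± 3i (complex conjugate pair).
General solution uses e^(α x)(C₁ cos(β x) + C₂ sin(β x)): y = e^(-7x)(C₁cos(3x) + C₂sin(3x)).


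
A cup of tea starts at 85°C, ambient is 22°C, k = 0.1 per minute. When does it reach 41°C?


From T(t) = T_a + (T₀ - T_a)e^(-kt), set T(t) = 41:
(41 - 22) / (85 - 22) = e^(-0.1t), so t = -ln(0.302)/0.1 ≈ 12.0 minutes.


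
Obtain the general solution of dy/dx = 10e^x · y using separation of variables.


Separate variables: dy/y = 10e^x dx.
Integrate: ln|y| = 10e^x + C₀.
Exponentiate: y = Ce^(10e^x).


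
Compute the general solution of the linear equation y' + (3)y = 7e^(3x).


P(x) = 3 ⇒ μ = e^(3x).
(μ y)' = 7e^(6x) ⇒ μ y = (7/6)e^(6x) + C.
Divide by μ: y = (7/6)e^(3x) + Ce^(-3x).


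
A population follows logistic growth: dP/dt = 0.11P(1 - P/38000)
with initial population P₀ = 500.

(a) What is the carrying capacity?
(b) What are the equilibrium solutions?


Logistic ODE dP/dt = 0.11P(1 - P/38000) has equilibria where dP/dt = 0, i.e. P = 0 or P = 38000.
The coefficient (1 - P/K) = 0 when P = K, identifying K = 38000 as the carrying capacity.
(a) K = 38000; (b) equilibria P = 0 and P = 38000.


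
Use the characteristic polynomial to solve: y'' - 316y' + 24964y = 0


Characteristic equation: r² - 316r + 24964 = 0, i.e. (r - 158)² = 0.
Repeated root r = 158; include an x factor for the second linearly independent solution.
General solution: y = (C₁ + C₂x)e^(158x).


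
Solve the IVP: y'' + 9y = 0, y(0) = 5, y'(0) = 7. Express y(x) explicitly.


Characteristic roots of r² + 9 = 0 are ±3i, so y = C₁cos(3x) + C₂sin(3x).
Apply y(0) = 5: C₁ = 5. Differentiate and apply y'(0) = 7: 3·C₂ = 7, so C₂ = 7/3.
Particular solution: y = 5cos(3x) + (7/3)sin(3x).


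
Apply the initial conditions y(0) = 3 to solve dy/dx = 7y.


General solution of y' = 7y is y = Ce^(7x).
Apply y(0) = 3: C = 3.
Particular solution: y = 3e^(7x).


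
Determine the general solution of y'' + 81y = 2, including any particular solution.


Homogeneous part: r² + 81 = 0 ⇒ r = ±9i, so y_h = C₁cos(9x) + C₂sin(9x).
Try constant y_p = A; plug in: 81A = 2 ⇒ A = 2/81.
General solution: y = C₁cos(9x) + C₂sin(9x) + 2/81.


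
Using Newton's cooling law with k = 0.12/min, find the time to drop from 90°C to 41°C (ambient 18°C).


From T(t) = T_a + (T₀ - T_a)e^(-kt), set T(t) = 41:
(41 - 18) / (90 - 18) = e^(-0.12t), so t = -ln(0.319)/0.12 ≈ 9.5 minutes.


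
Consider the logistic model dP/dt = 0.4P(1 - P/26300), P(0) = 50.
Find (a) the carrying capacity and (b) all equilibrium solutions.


Logistic ODE dP/dt = 0.4P(1 - P/26300) has equilibria where dP/dt = 0, i.e. P = 0 or P = 26300.
The coefficient (1 - P/K) = 0 when P = K, identifying K = 26300 as the carrying capacity.
(a) K = 26300; (b) equilibria P = 0 and P = 26300.


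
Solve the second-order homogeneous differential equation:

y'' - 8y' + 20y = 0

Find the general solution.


Characteristic equation: r² - 8r + 20 = 0.
Discriminant is negative; roots r = 4 ± 2i (complex conjugate pair).
General solution uses e^(α x)(C₁ cos(β x) + C₂ sin(β x)): y = e^(4x)(C₁cos(2x) + C₂sin(2x)).


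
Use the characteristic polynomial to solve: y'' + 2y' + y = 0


Characteristic equation: r² + 2r + 1 = 0, i.e. (r + 1)² = 0.
Repeated root r = -1; include an x factor for the second linearly independent solution.
General solution: y = (C₁ + C₂x)e^(-x).


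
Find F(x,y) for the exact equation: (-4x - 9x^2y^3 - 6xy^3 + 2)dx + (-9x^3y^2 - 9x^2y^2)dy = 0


Check exactness: ∂M/∂y = -27x^2y^2 - 18xy^2 and ∂N/∂x = -27x^2y^2 - 18xy^2; equal, so the equation is exact.
Integrate M with respect to x (treating y as constant): ∫M dx = -2x^2 - 3x^3y^3 - 3x^2y^3 + 2x + h(y).
Differentiate w.r.t. y and set equal to N: all terms match, so h'(y) = 0 and h is a constant absorbed into C.
General solution: -2x^2 - 3x^3y^3 - 3x^2y^3 + 2x = C.


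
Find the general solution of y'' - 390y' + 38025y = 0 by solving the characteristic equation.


Characteristic equation: r² - 390r + 38025 = 0, i.e. (r - 195)² = 0.
Repeated root r = 195; include an x factor for the second linearly independent solution.
General solution: y = (C₁ + C₂x)e^(195x).


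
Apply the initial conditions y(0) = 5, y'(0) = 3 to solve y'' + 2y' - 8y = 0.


Characteristic roots of r² + 2r - 8 = 0 are 2, -4.
General solution y = c₁ e^(2x) + c₂ e^(-4x).
Apply y(0) = 5: c₁ + c₂ = 5. Apply y'(0) = 3: 2 c₁ - 4 c₂ = 3.
Solve: c₁ = 23/6, c₂ = 7/6.
Particular solution: y = (23/6)e^(2x) + (7/6)e^(-4x).


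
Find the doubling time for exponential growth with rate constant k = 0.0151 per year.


Exponential growth: P(t) = P₀ e^(0.0151t). Set P(t)/P₀ = 2: e^(0.0151t) = 2.
Solve: t = ln(2)/0.0151 ≈ 45.90 years.


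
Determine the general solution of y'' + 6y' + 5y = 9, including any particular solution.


Characteristic roots of r² + 6r + 5 = 0 are -1, -5.
y_h = C₁e^(-x) + C₂e^(-5x).
Constant forcing; try y_p = A. Then 5A = 9 ⇒ A = 9/5.
General solution: y = C₁e^(-x) + C₂e^(-5x) + 9/5.


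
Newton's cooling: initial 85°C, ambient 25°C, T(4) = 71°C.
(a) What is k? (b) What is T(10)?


Newton's law: T(t) = T_a + (T₀ - T_a)e^(-kt).
(a) Use T(4) = 71: (71 - 25)/(85 - 25) = e^(-k·4), so k = -ln(0.767)/4 ≈ 0.0664.
(b) Apply k to t = 10: T(10) = 25 + (60)e^(-0.664) ≈ 55.9°C.


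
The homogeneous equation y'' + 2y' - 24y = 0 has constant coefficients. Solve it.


Characteristic equation: r² + 2r - 24 = 0.
Factor: (r - 4)(r + 6) = 0 ⇒ r = 4, -6 (distinct real).
General solution: y = C₁e^(4x) + C₂e^(-6x).


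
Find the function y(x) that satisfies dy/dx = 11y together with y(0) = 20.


General solution of y' = 11y is y = Ce^(11x).
Apply y(0) = 20: C = 20.
Particular solution: y = 20e^(11x).


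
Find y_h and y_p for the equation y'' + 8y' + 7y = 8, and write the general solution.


Characteristic roots of r² + 8r + 7 = 0 are -7, -1.
y_h = C₁e^(-7x) + C₂e^(-x).
Constant forcing; try y_p = A. Then 7A = 8 ⇒ A = 8/7.
General solution: y = C₁e^(-7x) + C₂e^(-x) + 8/7.


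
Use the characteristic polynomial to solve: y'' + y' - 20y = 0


Characteristic equation: r² + r - 20 = 0.
Factor: (r + 5)(r - 4) = 0 ⇒ r = -5, 4 (distinct real).
General solution: y = C₁e^(-5x) + C₂e^(4x).


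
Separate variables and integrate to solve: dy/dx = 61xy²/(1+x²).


Separate: dy/y² = 61x/(1+x²) dx.
Integrate LHS: ∫ dy/y² = -1/y.
Integrate RHS via u = 1+x²: (61/2)ln(1+x²) + C.
Result: -1/y = (61/2)ln(1+x²) + C.


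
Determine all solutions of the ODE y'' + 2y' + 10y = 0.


Characteristic equation: r² + 2r + 10 = 0.
Discriminant is negative; roots r = -1 ± 3i (complex conjugate pair).
General solution uses e^(α x)(C₁ cos(β x) + C₂ sin(β x)): y = e^(-x)(C₁cos(3x) + C₂sin(3x)).


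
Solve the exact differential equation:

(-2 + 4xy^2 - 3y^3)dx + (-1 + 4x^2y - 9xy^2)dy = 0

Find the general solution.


Check exactness: ∂M/∂y = 8xy - 9y^2 and ∂N/∂x = 8xy - 9y^2; equal, so the equation is exact.
Integrate M with respect to x (treating y as constant): ∫M dx = -2x + 2x^2y^2 - 3xy^3 + h(y).
Differentiate w.r.t. y and set equal to N: the x-dependent terms already match, leaving h'(y) = -1. Integrate: h(y) = -y.
So F(x,y) = -y - 2x + 2x^2y^2 - 3xy^3.
General solution: -y - 2x + 2x^2y^2 - 3xy^3 = C.


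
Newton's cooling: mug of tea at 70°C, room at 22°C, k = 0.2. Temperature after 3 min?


Newton's law: dT/dt = -k(T - T_a) has solution T(t) = T_a + (T₀ - T_a)e^(-kt).
Plug in T_a = 22, T₀ = 70, k = 0.2, t = 3: T(3) = 22 + (48)e^(-0.60) ≈ 48.3°C.


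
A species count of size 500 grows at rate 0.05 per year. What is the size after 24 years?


The ODE dP/dt = 0.05P has solution P(t) = P(0)e^(0.05t).
Substitute P(0) = 500 and t = 24: P(24) = 500 e^(1.20) ≈ 1660.


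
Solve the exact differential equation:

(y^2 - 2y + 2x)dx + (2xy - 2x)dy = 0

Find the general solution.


Check exactness: ∂M/∂y = 2y - 2 and ∂N/∂x = 2y - 2; equal, so the equation is exact.
Integrate M with respect to x (treating y as constant): ∫M dx = xy^2 - 2xy + x^2 + h(y).
Differentiate w.r.t. y and set equal to N: all terms match, so h'(y) = 0 and h is a constant absorbed into C.
General solution: xy^2 - 2xy + x^2 = C.


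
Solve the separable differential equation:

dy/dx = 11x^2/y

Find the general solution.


Separate variables: y dy = 11x^2 dx.
Integrate both sides: y²/2 = (11/3)x^3 + C₀.
Multiply by 2: y² = (22/3)x^3 + C.


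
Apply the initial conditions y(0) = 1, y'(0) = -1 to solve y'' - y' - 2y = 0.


Characteristic roots of r² - r - 2 = 0 are -1, 2.
General solution y = c₁ e^(-x) + c₂ e^(2x).
Apply y(0) = 1: c₁ + c₂ = 1. Apply y'(0) = -1: -1 c₁ + 2 c₂ = -1.
Solve: c₁ = 1, c₂ = 0.
Particular solution: y = e^(-x) + 0e^(2x).


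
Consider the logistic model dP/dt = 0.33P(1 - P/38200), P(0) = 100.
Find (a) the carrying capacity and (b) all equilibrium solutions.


Logistic ODE dP/dt = 0.33P(1 - P/38200) has equilibria where dP/dt = 0, i.e. P = 0 or P = 38200.
The coefficient (1 - P/K) = 0 when P = K, identifying K = 38200 as the carrying capacity.
(a) K = 38200; (b) equilibria P = 0 and P = 38200.


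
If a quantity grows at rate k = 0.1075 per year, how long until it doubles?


Exponential growth: P(t) = P₀ e^(0.1075t). Set P(t)/P₀ = 2: e^(0.1075t) = 2.
Solve: t = ln(2)/0.1075 ≈ 6.45 years.


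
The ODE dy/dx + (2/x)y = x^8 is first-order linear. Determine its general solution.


P(x) = 2/x ⇒ μ = x^2.
(x^2 y)' = x^10 ⇒ x^2 y = x^11/(11) + C.
Solve for y: y = (1/11)x^9 + C/x^2.


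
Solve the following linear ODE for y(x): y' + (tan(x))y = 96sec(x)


P(x) = tan(x) ⇒ μ = e^(∫tan(x)dx) = sec(x).
(sec(x) y)' = 96sec²(x) ⇒ sec(x) y = 96tan(x) + C.
Multiply by cos(x): y = 96sin(x) + C·cos(x).


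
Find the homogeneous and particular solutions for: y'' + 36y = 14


Homogeneous part: r² + 36 = 0 ⇒ r = ±6i, so y_h = C₁cos(6x) + C₂sin(6x).
Try constant y_p = A; plug in: 36A = 14 ⇒ A = 7/18.
General solution: y = C₁cos(6x) + C₂sin(6x) + 7/18.


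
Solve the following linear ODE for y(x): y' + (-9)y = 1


P(x) = -9 ⇒ μ = e^(-9x).
(μ y)' = e^(-9x) ⇒ μ y = -(1/9)e^(-9x) + C.
Divide by μ: y = -1/9 + Ce^(9x).


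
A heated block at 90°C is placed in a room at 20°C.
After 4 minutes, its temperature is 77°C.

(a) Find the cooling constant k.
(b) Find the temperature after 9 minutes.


Newton's law: T(t) = T_a + (T₀ - T_a)e^(-kt).
(a) Use T(4) = 77: (77 - 20)/(90 - 20) = e^(-k·4), so k = -ln(0.814)/4 ≈ 0.0514.
(b) Apply k to t = 9: T(9) = 20 + (70)e^(-0.462) ≈ 64.1°C.


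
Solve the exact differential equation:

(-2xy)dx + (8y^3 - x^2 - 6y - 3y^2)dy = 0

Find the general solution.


Check exactness: ∂M/∂y = -2x and ∂N/∂x = -2x; equal, so the equation is exact.
Integrate M with respect to x (treating y as constant): ∫M dx = -x^2y + h(y).
Differentiate w.r.t. y and set equal to N: the x-dependent terms already match, leaving h'(y) = 8y^3 - 6y - 3y^2. Integrate: h(y) = 2y^4 - 3y^2 - y^3.
So F(x,y) = 2y^4 - x^2y - 3y^2 - y^3.
General solution: 2y^4 - x^2y - 3y^2 - y^3 = C.


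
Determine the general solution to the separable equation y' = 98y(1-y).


Separate: dy/[y(1-y)] = 98 dx.
Partial fractions: 1/[y(1-y)] = 1/y + 1/(1-y).
Integrate: ln|y/(1-y)| = 98x + C₀.
Solve for y: y = 1/(1 + Ce^(-98x)).


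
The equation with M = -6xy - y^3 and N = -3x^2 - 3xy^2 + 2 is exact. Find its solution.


Check exactness: ∂M/∂y = -6x - 3y^2 and ∂N/∂x = -6x - 3y^2; equal, so the equation is exact.
Integrate M with respect to x (treating y as constant): ∫M dx = -3x^2y - xy^3 + h(y).
Differentiate w.r.t. y and set equal to N: the x-dependent terms already match, leaving h'(y) = 2. Integrate: h(y) = 2y.
So F(x,y) = -3x^2y - xy^3 + 2y.
General solution: -3x^2y - xy^3 + 2y = C.


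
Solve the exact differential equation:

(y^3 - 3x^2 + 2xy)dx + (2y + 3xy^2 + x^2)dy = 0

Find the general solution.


Check exactness: ∂M/∂y = 3y^2 + 2x and ∂N/∂x = 3y^2 + 2x; equal, so the equation is exact.
Integrate M with respect to x (treating y as constant): ∫M dx = xy^3 - x^3 + x^2y + h(y).
Differentiate w.r.t. y and set equal to N: the x-dependent terms already match, leaving h'(y) = 2y. Integrate: h(y) = y^2.
So F(x,y) = y^2 + xy^3 - x^3 + x^2y.
General solution: y^2 + xy^3 - x^3 + x^2y = C.


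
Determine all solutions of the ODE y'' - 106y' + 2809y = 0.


Characteristic equation: r² - 106r + 2809 = 0, i.e. (r - 53)² = 0.
Repeated root r = 53; include an x factor for the second linearly independent solution.
General solution: y = (C₁ + C₂x)e^(53x).


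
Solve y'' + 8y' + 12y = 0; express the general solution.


Characteristic equation: r² + 8r + 12 = 0.
Factor: (r + 2)(r + 6) = 0 ⇒ r = -2, -6 (distinct real).
General solution: y = C₁e^(-2x) + C₂e^(-6x).


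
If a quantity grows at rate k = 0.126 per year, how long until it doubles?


Exponential growth: P(t) = P₀ e^(0.126t). Set P(t)/P₀ = 2: e^(0.126t) = 2.
Solve: t = ln(2)/0.126 ≈ 5.50 years.


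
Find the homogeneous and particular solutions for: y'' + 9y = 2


Homogeneous part: r² + 9 = 0 ⇒ r = ±3i, so y_h = C₁cos(3x) + C₂sin(3x).
Try constant y_p = A; plug in: 9A = 2 ⇒ A = 2/9.
General solution: y = C₁cos(3x) + C₂sin(3x) + 2/9.


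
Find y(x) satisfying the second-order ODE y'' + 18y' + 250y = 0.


Characteristic equation: r² + 18r + 250 = 0.
Discriminant is negative; roots r = -9 ± 13i (complex conjugate pair).
General solution uses e^(α x)(C₁ cos(β x) + C₂ sin(β x)): y = e^(-9x)(C₁cos(13x) + C₂sin(13x)).


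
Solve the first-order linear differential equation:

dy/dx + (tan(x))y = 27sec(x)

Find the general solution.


P(x) = tan(x) ⇒ μ = e^(∫tan(x)dx) = sec(x).
(sec(x) y)' = 27sec²(x) ⇒ sec(x) y = 27tan(x) + C.
Multiply by cos(x): y = 27sin(x) + C·cos(x).


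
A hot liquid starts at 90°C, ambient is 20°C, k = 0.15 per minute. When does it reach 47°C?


From T(t) = T_a + (T₀ - T_a)e^(-kt), set T(t) = 47:
(47 - 20) / (90 - 20) = e^(-0.15t), so t = -ln(0.386)/0.15 ≈ 6.4 minutes.


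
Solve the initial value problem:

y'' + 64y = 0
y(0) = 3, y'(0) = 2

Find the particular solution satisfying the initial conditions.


Characteristic roots of r² + 64 = 0 are ±8i, so y = C₁cos(8x) + C₂sin(8x).
Apply y(0) = 3: C₁ = 3. Differentiate and apply y'(0) = 2: 8·C₂ = 2, so C₂ = 1/4.
Particular solution: y = 3cos(8x) + (1/4)sin(8x).


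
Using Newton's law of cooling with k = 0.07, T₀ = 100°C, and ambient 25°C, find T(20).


Newton's law: dT/dt = -k(T - T_a) has solution T(t) = T_a + (T₀ - T_a)e^(-kt).
Plug in T_a = 25, T₀ = 100, k = 0.07, t = 20: T(20) = 25 + (75)e^(-1.40) ≈ 43.5°C.


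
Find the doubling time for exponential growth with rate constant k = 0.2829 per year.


Exponential growth: P(t) = P₀ e^(0.2829t). Set P(t)/P₀ = 2: e^(0.2829t) = 2.
Solve: t = ln(2)/0.2829 ≈ 2.45 years.


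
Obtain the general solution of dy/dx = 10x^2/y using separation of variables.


Separate variables: y dy = 10x^2 dx.
Integrate both sides: y²/2 = (10/3)x^3 + C₀.
Multiply by 2: y² = (20/3)x^3 + C.


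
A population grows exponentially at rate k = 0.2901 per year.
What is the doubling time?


Exponential growth: P(t) = P₀ e^(0.2901t). Set P(t)/P₀ = 2: e^(0.2901t) = 2.
Solve: t = ln(2)/0.2901 ≈ 2.39 years.


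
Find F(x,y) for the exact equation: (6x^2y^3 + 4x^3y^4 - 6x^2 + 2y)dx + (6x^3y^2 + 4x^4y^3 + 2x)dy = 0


Check exactness: ∂M/∂y = 18x^2y^2 + 16x^3y^3 + 2 and ∂N/∂x = 18x^2y^2 + 16x^3y^3 + 2; equal, so the equation is exact.
Integrate M with respect to x (treating y as constant): ∫M dx = 2x^3y^3 + x^4y^4 - 2x^3 + 2xy + h(y).
Differentiate w.r.t. y and set equal to N: all terms match, so h'(y) = 0 and h is a constant absorbed into C.
General solution: 2x^3y^3 + x^4y^4 - 2x^3 + 2xy = C.


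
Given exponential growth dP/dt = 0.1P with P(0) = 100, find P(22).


The ODE dP/dt = 0.1P has solution P(t) = P(0)e^(0.1t).
Substitute P(0) = 100 and t = 22: P(22) = 100 e^(2.20) ≈ 903.


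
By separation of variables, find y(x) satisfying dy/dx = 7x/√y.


Separate: √y dy = 7x dx.
Integrate: (2/3)y^(3/2) = (7/2)x² + C.


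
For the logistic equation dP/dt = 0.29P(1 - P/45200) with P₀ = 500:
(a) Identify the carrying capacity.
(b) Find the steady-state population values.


Logistic ODE dP/dt = 0.29P(1 - P/45200) has equilibria where dP/dt = 0, i.e. P = 0 or P = 45200.
The coefficient (1 - P/K) = 0 when P = K, identifying K = 45200 as the carrying capacity.
(a) K = 45200; (b) equilibria P = 0 and P = 45200.


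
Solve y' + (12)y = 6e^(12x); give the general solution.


P(x) = 12 ⇒ μ = e^(12x).
(μ y)' = 6e^(24x) ⇒ μ y = (6/24)e^(24x) + C.
Divide by μ: y = (1/4)e^(12x) + Ce^(-12x).


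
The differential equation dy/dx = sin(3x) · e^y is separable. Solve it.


Separate: e^(-y) dy = sin(3x) dx.
Integrate: -e^(-y) = -(1/3)cos(3x) + C₀.
Rearrange: e^(-y) = (1/3)cos(3x) + C.


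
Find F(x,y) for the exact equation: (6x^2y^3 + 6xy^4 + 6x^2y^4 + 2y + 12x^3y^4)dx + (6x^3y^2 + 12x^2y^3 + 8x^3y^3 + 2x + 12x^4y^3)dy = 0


Check exactness: ∂M/∂y = 18x^2y^2 + 24xy^3 + 24x^2y^3 + 2 + 48x^3y^3 and ∂N/∂x = 18x^2y^2 + 24xy^3 + 24x^2y^3 + 2 + 48x^3y^3; equal, so the equation is exact.
Integrate M with respect to x (treating y as constant): ∫M dx = 2x^3y^3 + 3x^2y^4 + 2x^3y^4 + 2xy + 3x^4y^4 + h(y).
Differentiate w.r.t. y and set equal to N: all terms match, so h'(y) = 0 and h is a constant absorbed into C.
General solution: 2x^3y^3 + 3x^2y^4 + 2x^3y^4 + 2xy + 3x^4y^4 = C.


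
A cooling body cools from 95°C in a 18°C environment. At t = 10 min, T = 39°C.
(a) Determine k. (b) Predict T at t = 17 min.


Newton's law: T(t) = T_a + (T₀ - T_a)e^(-kt).
(a) Use T(10) = 39: (39 - 18)/(95 - 18) = e^(-k·10), so k = -ln(0.273)/10 ≈ 0.1299.
(b) Apply k to t = 17: T(17) = 18 + (77)e^(-2.209) ≈ 26.5°C.


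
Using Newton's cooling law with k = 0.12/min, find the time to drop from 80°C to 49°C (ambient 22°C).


From T(t) = T_a + (T₀ - T_a)e^(-kt), set T(t) = 49:
(49 - 22) / (80 - 22) = e^(-0.12t), so t = -ln(0.466)/0.12 ≈ 6.4 minutes.


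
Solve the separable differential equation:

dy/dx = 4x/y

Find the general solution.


Separate variables: y dy = 4x dx.
Integrate both sides: y²/2 = 2x^2 + C₀.
Multiply by 2: y² = 4x^2 + C.


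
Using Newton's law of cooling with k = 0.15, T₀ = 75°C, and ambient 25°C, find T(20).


Newton's law: dT/dt = -k(T - T_a) has solution T(t) = T_a + (T₀ - T_a)e^(-kt).
Plug in T_a = 25, T₀ = 75, k = 0.15, t = 20: T(20) = 25 + (50)e^(-3.00) ≈ 27.5°C.


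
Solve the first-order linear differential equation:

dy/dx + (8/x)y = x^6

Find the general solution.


P(x) = 8/x ⇒ μ = x^8.
(x^8 y)' = x^8·x^6 = x^14.
Integrate: x^8 y = x^15/(15) + C.
Solve for y: y = (1/15)x^7 + C/x^8.


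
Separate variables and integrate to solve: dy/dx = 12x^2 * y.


Separate variables: dy/y = 12x^2 dx.
Integrate: ln|y| = 4x^3 + C₀.
Exponentiate: y = Ce^(4x^3).


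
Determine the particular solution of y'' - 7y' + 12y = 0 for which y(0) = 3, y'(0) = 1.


Characteristic roots of r² - 7r + 12 = 0 are 4, 3.
General solution y = c₁ e^(4x) + c₂ e^(3x).
Apply y(0) = 3: c₁ + c₂ = 3. Apply y'(0) = 1: 4 c₁ + 3 c₂ = 1.
Solve: c₁ = -8, c₂ = 11.
Particular solution: y = -8e^(4x) + 11e^(3x).


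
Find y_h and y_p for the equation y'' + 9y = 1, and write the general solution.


Homogeneous part: r² + 9 = 0 ⇒ r = ±3i, so y_h = C₁cos(3x) + C₂sin(3x).
Try constant y_p = A; plug in: 9A = 1 ⇒ A = 1/9.
General solution: y = C₁cos(3x) + C₂sin(3x) + 1/9.


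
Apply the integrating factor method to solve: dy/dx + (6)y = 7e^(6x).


P(x) = 6 ⇒ μ = e^(6x).
(μ y)' = 7e^(12x) ⇒ μ y = (7/12)e^(12x) + C.
Divide by μ: y = (7/12)e^(6x) + Ce^(-6x).


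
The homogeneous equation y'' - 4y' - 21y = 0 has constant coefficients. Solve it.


Characteristic equation: r² - 4r - 21 = 0.
Factor: (r + 3)(r - 7) = 0 ⇒ r = -3, 7 (distinct real).
General solution: y = C₁e^(-3x) + C₂e^(7x).


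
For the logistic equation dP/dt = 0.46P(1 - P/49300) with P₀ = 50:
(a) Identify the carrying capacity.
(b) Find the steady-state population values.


Logistic ODE dP/dt = 0.46P(1 - P/49300) has equilibria where dP/dt = 0, i.e. P = 0 or P = 49300.
The coefficient (1 - P/K) = 0 when P = K, identifying K = 49300 as the carrying capacity.
(a) K = 49300; (b) equilibria P = 0 and P = 49300.


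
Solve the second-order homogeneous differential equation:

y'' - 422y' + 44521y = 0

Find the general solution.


Characteristic equation: r² - 422r + 44521 = 0, i.e. (r - 211)² = 0.
Repeated root r = 211; include an x factor for the second linearly independent solution.
General solution: y = (C₁ + C₂x)e^(211x).


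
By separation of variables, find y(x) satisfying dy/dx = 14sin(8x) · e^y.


Separate: e^(-y) dy = 14sin(8x) dx.
Integrate: -e^(-y) = -(7/4)cos(8x) + C₀.
Rearrange: e^(-y) = (7/4)cos(8x) + C.


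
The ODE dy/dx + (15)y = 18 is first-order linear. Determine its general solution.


P(x) = 15, Q(x) = 18; integrating factor μ = e^(15x).
(μ y)' = 18e^(15x) ⇒ μ y = (6/5)e^(15x) + C.
Divide by μ: y = 6/5 + Ce^(-15x).


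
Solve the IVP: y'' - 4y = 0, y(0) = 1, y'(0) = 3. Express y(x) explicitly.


Characteristic roots of r² - 4 = 0 are -2, 2.
General solution y = c₁ e^(-2x) + c₂ e^(2x).
Apply y(0) = 1: c₁ + c₂ = 1. Apply y'(0) = 3: -2 c₁ + 2 c₂ = 3.
Solve: c₁ = -1/4, c₂ = 5/4.
Particular solution: y = -(1/4)e^(-2x) + (5/4)e^(2x).


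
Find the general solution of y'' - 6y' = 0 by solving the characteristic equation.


Characteristic equation: r² - 6r = 0.
Factor: (r - 6)(r - 0) = 0 ⇒ r = 6, 0 (distinct real).
General solution: y = C₁e^(6x) + C₂.


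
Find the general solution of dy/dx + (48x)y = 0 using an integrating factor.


P(x) = 48x ⇒ μ = e^(24x²).
Q(x) = 0 so μ y is constant: y = Ce^(-24x²).


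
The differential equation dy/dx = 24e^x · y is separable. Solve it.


Separate variables: dy/y = 24e^x dx.
Integrate: ln|y| = 24e^x + C₀.
Exponentiate: y = Ce^(24e^x).


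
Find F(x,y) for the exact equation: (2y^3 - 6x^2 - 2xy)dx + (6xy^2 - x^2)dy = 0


Check exactness: ∂M/∂y = 6y^2 - 2x and ∂N/∂x = 6y^2 - 2x; equal, so the equation is exact.
Integrate M with respect to x (treating y as constant): ∫M dx = 2xy^3 - 2x^3 - x^2y + h(y).
Differentiate w.r.t. y and set equal to N: all terms match, so h'(y) = 0 and h is a constant absorbed into C.
General solution: 2xy^3 - 2x^3 - x^2y = C.


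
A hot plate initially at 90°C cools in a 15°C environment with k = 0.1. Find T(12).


Newton's law: dT/dt = -k(T - T_a) has solution T(t) = T_a + (T₀ - T_a)e^(-kt).
Plug in T_a = 15, T₀ = 90, k = 0.1, t = 12: T(12) = 15 + (75)e^(-1.20) ≈ 37.6°C.


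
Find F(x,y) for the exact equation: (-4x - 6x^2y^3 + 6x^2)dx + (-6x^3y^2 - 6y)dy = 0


Check exactness: ∂M/∂y = -18x^2y^2 and ∂N/∂x = -18x^2y^2; equal, so the equation is exact.
Integrate M with respect to x (treating y as constant): ∫M dx = -2x^2 - 2x^3y^3 + 2x^3 + h(y).
Differentiate w.r.t. y and set equal to N: the x-dependent terms already match, leaving h'(y) = -6y. Integrate: h(y) = -3y^2.
So F(x,y) = -2x^2 - 2x^3y^3 + 2x^3 - 3y^2.
General solution: -2x^2 - 2x^3y^3 + 2x^3 - 3y^2 = C.


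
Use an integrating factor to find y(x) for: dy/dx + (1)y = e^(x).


P(x) = 1 ⇒ μ = e^(x).
(μ y)' = e^(2x) ⇒ μ y = (1/2)e^(2x) + C.
Divide by μ: y = (1/2)e^(x) + Ce^(-x).


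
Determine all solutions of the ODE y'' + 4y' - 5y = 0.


Characteristic equation: r² + 4r - 5 = 0.
Factor: (r - 1)(r + 5) = 0 ⇒ r = 1, -5 (distinct real).
General solution: y = C₁e^(x) + C₂e^(-5x).


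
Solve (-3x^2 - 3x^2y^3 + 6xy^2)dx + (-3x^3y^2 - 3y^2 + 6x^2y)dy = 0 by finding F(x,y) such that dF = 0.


Check exactness: ∂M/∂y = -9x^2y^2 + 12xy and ∂N/∂x = -9x^2y^2 + 12xy; equal, so the equation is exact.
Integrate M with respect to x (treating y as constant): ∫M dx = -x^3 - x^3y^3 + 3x^2y^2 + h(y).
Differentiate w.r.t. y and set equal to N: the x-dependent terms already match, leaving h'(y) = -3y^2. Integrate: h(y) = -y^3.
So F(x,y) = -x^3 - x^3y^3 - y^3 + 3x^2y^2.
General solution: -x^3 - x^3y^3 - y^3 + 3x^2y^2 = C.


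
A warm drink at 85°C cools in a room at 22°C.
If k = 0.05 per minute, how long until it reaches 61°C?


From T(t) = T_a + (T₀ - T_a)e^(-kt), set T(t) = 61:
(61 - 22) / (85 - 22) = e^(-0.05t), so t = -ln(0.619)/0.05 ≈ 9.6 minutes.


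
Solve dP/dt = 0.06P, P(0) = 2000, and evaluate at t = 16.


The ODE dP/dt = 0.06P has solution P(t) = P(0)e^(0.06t).
Substitute P(0) = 2000 and t = 16: P(16) = 2000 e^(0.96) ≈ 5223.


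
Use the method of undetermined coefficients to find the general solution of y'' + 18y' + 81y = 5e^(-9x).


Characteristic polynomial (r + 9)² = 0; repeated root r = -9.
y_h = (C₁ + C₂x)e^(-9x). Forcing matches the repeated root (resonance), so try y_p = Ax² e^(-9x).
Substitute and solve for A: 2A = 5, so A = 5/2.
General solution: y = (C₁ + C₂x + (5/2)x²)e^(-9x).


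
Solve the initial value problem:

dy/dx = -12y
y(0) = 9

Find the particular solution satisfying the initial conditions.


General solution of y' = -12y is y = Ce^(-12x).
Apply y(0) = 9: C = 9.
Particular solution: y = 9e^(-12x).


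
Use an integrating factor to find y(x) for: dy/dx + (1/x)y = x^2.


P(x) = 1/x ⇒ μ = x^1.
(x^1 y)' = x^3 ⇒ x^1 y = x^4/(4) + C.
Solve for y: y = (1/4)x^3 + C/x^1.


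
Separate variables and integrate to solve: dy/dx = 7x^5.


Integrate both sides with respect to x: y = ∫ 7x^5 dx = (7/6)x^6 + C.


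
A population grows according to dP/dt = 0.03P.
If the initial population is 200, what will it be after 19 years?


The ODE dP/dt = 0.03P has solution P(t) = P(0)e^(0.03t).
Substitute P(0) = 200 and t = 19: P(19) = 200 e^(0.57) ≈ 354.


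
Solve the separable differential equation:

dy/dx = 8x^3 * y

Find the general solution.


Separate variables: dy/y = 8x^3 dx.
Integrate: ln|y| = 2x^4 + C₀.
Exponentiate: y = Ce^(2x^4).


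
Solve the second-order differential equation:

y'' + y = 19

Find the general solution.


Homogeneous part: r² + 1 = 0 ⇒ r = ±1i, so y_h = C₁cos(x) + C₂sin(x).
Try constant y_p = A; plug in: 1A = 19 ⇒ A = 19.
General solution: y = C₁cos(x) + C₂sin(x) + 19.


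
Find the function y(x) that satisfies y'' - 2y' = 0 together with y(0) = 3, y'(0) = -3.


Characteristic roots of r² - 2r = 0 are 0, 2.
General solution y = c₁ + c₂ e^(2x).
Apply y(0) = 3: c₁ + c₂ = 3. Apply y'(0) = -3: 0 c₁ + 2 c₂ = -3.
Solve: c₁ = 9/2, c₂ = -3/2.
Particular solution: y = 9/2 - (3/2)e^(2x).


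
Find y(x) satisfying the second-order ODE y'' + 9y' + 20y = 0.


Characteristic equation: r² + 9r + 20 = 0.
Factor: (r + 4)(r + 5) = 0 ⇒ r = -4, -5 (distinct real).
General solution: y = C₁e^(-4x) + C₂e^(-5x).


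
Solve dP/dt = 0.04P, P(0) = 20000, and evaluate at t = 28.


The ODE dP/dt = 0.04P has solution P(t) = P(0)e^(0.04t).
Substitute P(0) = 20000 and t = 28: P(28) = 20000 e^(1.12) ≈ 61297.


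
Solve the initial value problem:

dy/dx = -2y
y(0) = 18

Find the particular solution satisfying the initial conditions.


General solution of y' = -2y is y = Ce^(-2x).
Apply y(0) = 18: C = 18.
Particular solution: y = 18e^(-2x).


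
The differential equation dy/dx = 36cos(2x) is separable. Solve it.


g(y) = 1, so integrate directly: y = ∫ 36cos(2x) dx = 18sin(2x) + C.


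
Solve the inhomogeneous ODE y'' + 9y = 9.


Homogeneous part: r² + 9 = 0 ⇒ r = ±3i, so y_h = C₁cos(3x) + C₂sin(3x).
Try constant y_p = A; plug in: 9A = 9 ⇒ A = 1.
General solution: y = C₁cos(3x) + C₂sin(3x) + 1.


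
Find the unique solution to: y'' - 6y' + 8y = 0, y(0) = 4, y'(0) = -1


Characteristic roots of r² - 6r + 8 = 0 are 2, 4.
General solution y = c₁ e^(2x) + c₂ e^(4x).
Apply y(0) = 4: c₁ + c₂ = 4. Apply y'(0) = -1: 2 c₁ + 4 c₂ = -1.
Solve: c₁ = 17/2, c₂ = -9/2.
Particular solution: y = (17/2)e^(2x) - (9/2)e^(4x).


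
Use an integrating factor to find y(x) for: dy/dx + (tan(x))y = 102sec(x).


P(x) = tan(x) ⇒ μ = e^(∫tan(x)dx) = sec(x).
(sec(x) y)' = 102sec²(x) ⇒ sec(x) y = 102tan(x) + C.
Multiply by cos(x): y = 102sin(x) + C·cos(x).


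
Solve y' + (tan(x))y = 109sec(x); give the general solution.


P(x) = tan(x) ⇒ μ = e^(∫tan(x)dx) = sec(x).
(sec(x) y)' = 109sec²(x) ⇒ sec(x) y = 109tan(x) + C.
Multiply by cos(x): y = 109sin(x) + C·cos(x).


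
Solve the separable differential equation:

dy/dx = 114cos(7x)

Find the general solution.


g(y) = 1, so integrate directly: y = ∫ 114cos(7x) dx = (114/7)sin(7x) + C.


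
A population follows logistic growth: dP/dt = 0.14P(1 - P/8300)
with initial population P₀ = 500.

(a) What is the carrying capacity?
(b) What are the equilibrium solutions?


Logistic ODE dP/dt = 0.14P(1 - P/8300) has equilibria where dP/dt = 0, i.e. P = 0 or P = 8300.
The coefficient (1 - P/K) = 0 when P = K, identifying K = 8300 as the carrying capacity.
(a) K = 8300; (b) equilibria P = 0 and P = 8300.


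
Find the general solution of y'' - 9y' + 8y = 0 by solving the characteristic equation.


Characteristic equation: r² - 9r + 8 = 0.
Factor: (r - 1)(r - 8) = 0 ⇒ r = 1, 8 (distinct real).
General solution: y = C₁e^(x) + C₂e^(8x).


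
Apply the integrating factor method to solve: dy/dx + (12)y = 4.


P(x) = 12, Q(x) = 4; integrating factor μ = e^(12x).
(μ y)' = 4e^(12x) ⇒ μ y = (1/3)e^(12x) + C.
Divide by μ: y = 1/3 + Ce^(-12x).


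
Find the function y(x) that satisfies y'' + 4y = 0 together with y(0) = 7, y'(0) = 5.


Characteristic roots of r² + 4 = 0 are ±2i, so y = C₁cos(2x) + C₂sin(2x).
Apply y(0) = 7: C₁ = 7. Differentiate and apply y'(0) = 5: 2·C₂ = 5, so C₂ = 5/2.
Particular solution: y = 7cos(2x) + (5/2)sin(2x).


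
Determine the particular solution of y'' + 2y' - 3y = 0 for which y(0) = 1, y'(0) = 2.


Characteristic roots of r² + 2r - 3 = 0 are 1, -3.
General solution y = c₁ e^(x) + c₂ e^(-3x).
Apply y(0) = 1: c₁ + c₂ = 1. Apply y'(0) = 2: 1 c₁ - 3 c₂ = 2.
Solve: c₁ = 5/4, c₂ = -1/4.
Particular solution: y = (5/4)e^(x) - (1/4)e^(-3x).


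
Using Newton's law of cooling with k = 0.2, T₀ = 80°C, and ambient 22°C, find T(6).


Newton's law: dT/dt = -k(T - T_a) has solution T(t) = T_a + (T₀ - T_a)e^(-kt).
Plug in T_a = 22, T₀ = 80, k = 0.2, t = 6: T(6) = 22 + (58)e^(-1.20) ≈ 39.5°C.


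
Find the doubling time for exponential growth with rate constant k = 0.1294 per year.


Exponential growth: P(t) = P₀ e^(0.1294t). Set P(t)/P₀ = 2: e^(0.1294t) = 2.
Solve: t = ln(2)/0.1294 ≈ 5.36 years.


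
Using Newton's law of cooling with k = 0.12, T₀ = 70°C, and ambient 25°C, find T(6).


Newton's law: dT/dt = -k(T - T_a) has solution T(t) = T_a + (T₀ - T_a)e^(-kt).
Plug in T_a = 25, T₀ = 70, k = 0.12, t = 6: T(6) = 25 + (45)e^(-0.72) ≈ 46.9°C.


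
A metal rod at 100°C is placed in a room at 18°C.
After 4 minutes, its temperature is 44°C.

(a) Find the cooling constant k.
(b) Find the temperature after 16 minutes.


Newton's law: T(t) = T_a + (T₀ - T_a)e^(-kt).
(a) Use T(4) = 44: (44 - 18)/(100 - 18) = e^(-k·4), so k = -ln(0.317)/4 ≈ 0.2872.
(b) Apply k to t = 16: T(16) = 18 + (82)e^(-4.594) ≈ 18.8°C.


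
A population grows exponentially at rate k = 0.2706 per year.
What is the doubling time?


Exponential growth: P(t) = P₀ e^(0.2706t). Set P(t)/P₀ = 2: e^(0.2706t) = 2.
Solve: t = ln(2)/0.2706 ≈ 2.56 years.


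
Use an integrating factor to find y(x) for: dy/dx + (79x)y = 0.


P(x) = 79x ⇒ μ = e^((79/2)x²).
Q(x) = 0 so μ y is constant: y = Ce^(-(79/2)x²).


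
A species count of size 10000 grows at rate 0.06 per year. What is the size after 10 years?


The ODE dP/dt = 0.06P has solution P(t) = P(0)e^(0.06t).
Substitute P(0) = 10000 and t = 10: P(10) = 10000 e^(0.60) ≈ 18221.


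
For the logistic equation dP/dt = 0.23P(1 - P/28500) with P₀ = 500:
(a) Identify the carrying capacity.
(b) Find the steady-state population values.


Logistic ODE dP/dt = 0.23P(1 - P/28500) has equilibria where dP/dt = 0, i.e. P = 0 or P = 28500.
The coefficient (1 - P/K) = 0 when P = K, identifying K = 28500 as the carrying capacity.
(a) K = 28500; (b) equilibria P = 0 and P = 28500.


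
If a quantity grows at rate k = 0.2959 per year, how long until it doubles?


Exponential growth: P(t) = P₀ e^(0.2959t). Set P(t)/P₀ = 2: e^(0.2959t) = 2.
Solve: t = ln(2)/0.2959 ≈ 2.34 years.


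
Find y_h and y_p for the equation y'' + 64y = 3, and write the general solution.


Homogeneous part: r² + 64 = 0 ⇒ r = ±8i, so y_h = C₁cos(8x) + C₂sin(8x).
Try constant y_p = A; plug in: 64A = 3 ⇒ A = 3/64.
General solution: y = C₁cos(8x) + C₂sin(8x) + 3/64.


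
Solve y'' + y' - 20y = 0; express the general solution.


Characteristic equation: r² + r - 20 = 0.
Factor: (r + 5)(r - 4) = 0 ⇒ r = -5, 4 (distinct real).
General solution: y = C₁e^(-5x) + C₂e^(4x).


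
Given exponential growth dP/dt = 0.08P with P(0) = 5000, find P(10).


The ODE dP/dt = 0.08P has solution P(t) = P(0)e^(0.08t).
Substitute P(0) = 5000 and t = 10: P(10) = 5000 e^(0.80) ≈ 11128.


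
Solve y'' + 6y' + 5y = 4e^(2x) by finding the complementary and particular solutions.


Characteristic roots of r² + 6r + 5 = 0 are -1, -5.
y_h = C₁e^(-x) + C₂e^(-5x).
Forcing exponent 2 is not a characteristic root; try y_p = Ae^(2x).
Substitute: A·(4 + (6)·2 + (5)) = A·21 = 4, so A = 4/21.
General solution: y = C₁e^(-x) + C₂e^(-5x) + (4/21)e^(2x).


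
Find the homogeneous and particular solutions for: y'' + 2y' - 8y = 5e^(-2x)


Characteristic roots of r² + 2r - 8 = 0 are -4, 2.
y_h = C₁e^(-4x) + C₂e^(2x).
Forcing exponent -2 is not a characteristic root; try y_p = Ae^(-2x).
Substitute: A·(4 + (2)·-2 + (-8)) = A·-8 = 5, so A = -5/8.
General solution: y = C₁e^(-4x) + C₂e^(2x) - (5/8)e^(-2x).


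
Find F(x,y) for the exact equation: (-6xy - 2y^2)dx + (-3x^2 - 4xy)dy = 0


Check exactness: ∂M/∂y = -6x - 4y and ∂N/∂x = -6x - 4y; equal, so the equation is exact.
Integrate M with respect to x (treating y as constant): ∫M dx = -3x^2y - 2xy^2 + h(y).
Differentiate w.r.t. y and set equal to N: all terms match, so h'(y) = 0 and h is a constant absorbed into C.
General solution: -3x^2y - 2xy^2 = C.


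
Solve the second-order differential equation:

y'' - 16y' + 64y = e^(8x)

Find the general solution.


Characteristic polynomial (r - 8)² = 0; repeated root r = 8.
y_h = (C₁ + C₂x)e^(8x). Forcing matches the repeated root (resonance), so try y_p = Ax² e^(8x).
Substitute and solve for A: 2A = 1, so A = 1/2.
General solution: y = (C₁ + C₂x + (1/2)x²)e^(8x).


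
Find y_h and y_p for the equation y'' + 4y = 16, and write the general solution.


Homogeneous part: r² + 4 = 0 ⇒ r = ±2i, so y_h = C₁cos(2x) + C₂sin(2x).
Try constant y_p = A; plug in: 4A = 16 ⇒ A = 4.
General solution: y = C₁cos(2x) + C₂sin(2x) + 4.


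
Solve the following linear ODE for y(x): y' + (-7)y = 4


P(x) = -7 ⇒ μ = e^(-7x).
(μ y)' = 4e^(-7x) ⇒ μ y = -(4/7)e^(-7x) + C.
Divide by μ: y = -4/7 + Ce^(7x).


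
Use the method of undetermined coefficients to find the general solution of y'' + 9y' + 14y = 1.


Characteristic roots of r² + 9r + 14 = 0 are -7, -2.
y_h = C₁e^(-7x) + C₂e^(-2x).
Constant forcing; try y_p = A. Then 14A = 1 ⇒ A = 1/14.
General solution: y = C₁e^(-7x) + C₂e^(-2x) + 1/14.


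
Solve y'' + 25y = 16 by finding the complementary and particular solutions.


Homogeneous part: r² + 25 = 0 ⇒ r = ±5i, so y_h = C₁cos(5x) + C₂sin(5x).
Try constant y_p = A; plug in: 25A = 16 ⇒ A = 16/25.
General solution: y = C₁cos(5x) + C₂sin(5x) + 16/25.


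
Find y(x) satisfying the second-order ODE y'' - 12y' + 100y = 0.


Characteristic equation: r² - 12r + 100 = 0.
Discriminant is negative; roots r = 6 ± 8i (complex conjugate pair).
General solution uses e^(α x)(C₁ cos(β x) + C₂ sin(β x)): y = e^(6x)(C₁cos(8x) + C₂sin(8x)).
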